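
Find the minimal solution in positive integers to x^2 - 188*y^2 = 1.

(x, y) = (4607, 336)

First expand sqrt(188) as a continued fraction. With x_i = (sqrt(188) + m_i)/d_i and (m_0, d_0) = (0, 1): a_0 = floor(sqrt(188)) = 13, since 13^2 = 169 <= 188 < 196 = 14^2.
Iterate m_{i+1} = d_i*a_i - m_i, d_{i+1} = (188 - m_{i+1}^2)/d_i, a_{i+1} = floor((a_0 + m_{i+1})/d_{i+1}):
  m_1 = 1*13 - 0 = 13, d_1 = (188 - 13^2)/1 = 19/1 = 19, a_1 = floor((13 + 13)/19) = 1.
  m_2 = 19*1 - 13 = 6, d_2 = (188 - 6^2)/19 = 152/19 = 8, a_2 = floor((13 + 6)/8) = 2.
  m_3 = 8*2 - 6 = 10, d_3 = (188 - 10^2)/8 = 88/8 = 11, a_3 = floor((13 + 10)/11) = 2.
  m_4 = 11*2 - 10 = 12, d_4 = (188 - 12^2)/11 = 44/11 = 4, a_4 = floor((13 + 12)/4) = 6.
  m_5 = 4*6 - 12 = 12, d_5 = (188 - 12^2)/4 = 44/4 = 11, a_5 = floor((13 + 12)/11) = 2.
  m_6 = 11*2 - 12 = 10, d_6 = (188 - 10^2)/11 = 88/11 = 8, a_6 = floor((13 + 10)/8) = 2.
  m_7 = 8*2 - 10 = 6, d_7 = (188 - 6^2)/8 = 152/8 = 19, a_7 = floor((13 + 6)/19) = 1.
  m_8 = 19*1 - 6 = 13, d_8 = (188 - 13^2)/19 = 19/19 = 1, a_8 = floor((13 + 13)/1) = 26.
  m_9 = 1*26 - 13 = 13, d_9 = (188 - 13^2)/1 = 19/1 = 19: (m_9, d_9) = (m_1, d_1) = (13, 19), so from here the quotients repeat a_1, ..., a_8; the period length is 8.
So sqrt(188) = [13; (1, 2, 2, 6, 2, 2, 1, 26)] with period length k = 8.
k is even, so the fundamental solution of x^2 - 188y^2 = 1 is (p_{k-1}, q_{k-1}) = (p_7, q_7); compute convergents through index 7.
Convergents (p_i = a_i*p_{i-1} + p_{i-2}, q_i = a_i*q_{i-1} + q_{i-2} with p_{-2}=0, p_{-1}=1, q_{-2}=1, q_{-1}=0):
  i=0: a_0=13, p_0 = 13*1 + 0 = 13, q_0 = 13*0 + 1 = 1.
  i=1: a_1=1, p_1 = 1*13 + 1 = 14, q_1 = 1*1 + 0 = 1.
  i=2: a_2=2, p_2 = 2*14 + 13 = 41, q_2 = 2*1 + 1 = 3.
  i=3: a_3=2, p_3 = 2*41 + 14 = 96, q_3 = 2*3 + 1 = 7.
  i=4: a_4=6, p_4 = 6*96 + 41 = 617, q_4 = 6*7 + 3 = 45.
  i=5: a_5=2, p_5 = 2*617 + 96 = 1330, q_5 = 2*45 + 7 = 97.
  i=6: a_6=2, p_6 = 2*1330 + 617 = 3277, q_6 = 2*97 + 45 = 239.
  i=7: a_7=1, p_7 = 1*3277 + 1330 = 4607, q_7 = 1*239 + 97 = 336.
Check: 4607^2 - 188*336^2 = 21224449 - 21224448 = 1, so (x, y) = (4607, 336) solves the equation, and by the theorem it is the least positive solution.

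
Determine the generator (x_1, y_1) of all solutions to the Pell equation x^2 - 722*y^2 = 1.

First expand sqrt(722) as a continued fraction. With x_i = (sqrt(722) + m_i)/d_i and (m_0, d_0) = (0, 1): a_0 = floor(sqrt(722)) = 26, since 26^2 = 676 <= 722 < 729 = 27^2.
Iterate m_{i+1} = d_i*a_i - m_i, d_{i+1} = (722 - m_{i+1}^2)/d_i, a_{i+1} = floor((a_0 + m_{i+1})/d_{i+1}):
  m_1 = 1*26 - 0 = 26, d_1 = (722 - 26^2)/1 = 46/1 = 46, a_1 = floor((26 + 26)/46) = 1.
  m_2 = 46*1 - 26 = 20, d_2 = (722 - 20^2)/46 = 322/46 = 7, a_2 = floor((26 + 20)/7) = 6.
  m_3 = 7*6 - 20 = 22, d_3 = (722 - 22^2)/7 = 238/7 = 34, a_3 = floor((26 + 22)/34) = 1.
  m_4 = 34*1 - 22 = 12, d_4 = (722 - 12^2)/34 = 578/34 = 17, a_4 = floor((26 + 12)/17) = 2.
  m_5 = 17*2 - 12 = 22, d_5 = (722 - 22^2)/17 = 238/17 = 14, a_5 = floor((26 + 22)/14) = 3.
  m_6 = 14*3 - 22 = 20, d_6 = (722 - 20^2)/14 = 322/14 = 23, a_6 = floor((26 + 20)/23) = 2.
  m_7 = 23*2 - 20 = 26, d_7 = (722 - 26^2)/23 = 46/23 = 2, a_7 = floor((26 + 26)/2) = 26.
  m_8 = 2*26 - 26 = 26, d_8 = (722 - 26^2)/2 = 46/2 = 23, a_8 = floor((26 + 26)/23) = 2.
  m_9 = 23*2 - 26 = 20, d_9 = (722 - 20^2)/23 = 322/23 = 14, a_9 = floor((26 + 20)/14) = 3.
  m_10 = 14*3 - 20 = 22, d_10 = (722 - 22^2)/14 = 238/14 = 17, a_10 = floor((26 + 22)/17) = 2.
  m_11 = 17*2 - 22 = 12, d_11 = (722 - 12^2)/17 = 578/17 = 34, a_11 = floor((26 + 12)/34) = 1.
  m_12 = 34*1 - 12 = 22, d_12 = (722 - 22^2)/34 = 238/34 = 7, a_12 = floor((26 + 22)/7) = 6.
  m_13 = 7*6 - 22 = 20, d_13 = (722 - 20^2)/7 = 322/7 = 46, a_13 = floor((26 + 20)/46) = 1.
  m_14 = 46*1 - 20 = 26, d_14 = (722 - 26^2)/46 = 46/46 = 1, a_14 = floor((26 + 26)/1) = 52.
  m_15 = 1*52 - 26 = 26, d_15 = (722 - 26^2)/1 = 46/1 = 46: (m_15, d_15) = (m_1, d_1) = (26, 46), so from here the quotients repeat a_1, ..., a_14; the period length is 14.
So sqrt(722) = [26; (1, 6, 1, 2, 3, 2, 26, 2, 3, 2, 1, 6, 1, 52)] with period length k = 14.
k is even, so the fundamental solution of x^2 - 722y^2 = 1 is (p_{k-1}, q_{k-1}) = (p_13, q_13); compute convergents through index 13.
Convergents (p_i = a_i*p_{i-1} + p_{i-2}, q_i = a_i*q_{i-1} + q_{i-2} with p_{-2}=0, p_{-1}=1, q_{-2}=1, q_{-1}=0):
  i=0: a_0=26, p_0 = 26*1 + 0 = 26, q_0 = 26*0 + 1 = 1.
  i=1: a_1=1, p_1 = 1*26 + 1 = 27, q_1 = 1*1 + 0 = 1.
  i=2: a_2=6, p_2 = 6*27 + 26 = 188, q_2 = 6*1 + 1 = 7.
  i=3: a_3=1, p_3 = 1*188 + 27 = 215, q_3 = 1*7 + 1 = 8.
  i=4: a_4=2, p_4 = 2*215 + 188 = 618, q_4 = 2*8 + 7 = 23.
  i=5: a_5=3, p_5 = 3*618 + 215 = 2069, q_5 = 3*23 + 8 = 77.
  i=6: a_6=2, p_6 = 2*2069 + 618 = 4756, q_6 = 2*77 + 23 = 177.
  i=7: a_7=26, p_7 = 26*4756 + 2069 = 125725, q_7 = 26*177 + 77 = 4679.
  i=8: a_8=2, p_8 = 2*125725 + 4756 = 256206, q_8 = 2*4679 + 177 = 9535.
  i=9: a_9=3, p_9 = 3*256206 + 125725 = 894343, q_9 = 3*9535 + 4679 = 33284.
  i=10: a_10=2, p_10 = 2*894343 + 256206 = 2044892, q_10 = 2*33284 + 9535 = 76103.
  i=11: a_11=1, p_11 = 1*2044892 + 894343 = 2939235, q_11 = 1*76103 + 33284 = 109387.
  i=12: a_12=6, p_12 = 6*2939235 + 2044892 = 19680302, q_12 = 6*109387 + 76103 = 732425.
  i=13: a_13=1, p_13 = 1*19680302 + 2939235 = 22619537, q_13 = 1*732425 + 109387 = 841812.
Check: 22619537^2 - 722*841812^2 = 511643454094369 - 511643454094368 = 1, so (x, y) = (22619537, 841812) solves the equation, and by the theorem it is the least positive solution.

(x, y) = (22619537, 841812)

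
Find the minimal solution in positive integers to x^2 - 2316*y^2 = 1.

First expand sqrt(2316) as a continued fraction. With x_i = (sqrt(2316) + m_i)/d_i and (m_0, d_0) = (0, 1): a_0 = floor(sqrt(2316)) = 48, since 48^2 = 2304 <= 2316 < 2401 = 49^2.
Iterate m_{i+1} = d_i*a_i - m_i, d_{i+1} = (2316 - m_{i+1}^2)/d_i, a_{i+1} = floor((a_0 + m_{i+1})/d_{i+1}):
  m_1 = 1*48 - 0 = 48, d_1 = (2316 - 48^2)/1 = 12/1 = 12, a_1 = floor((48 + 48)/12) = 8.
  m_2 = 12*8 - 48 = 48, d_2 = (2316 - 48^2)/12 = 12/12 = 1, a_2 = floor((48 + 48)/1) = 96.
  m_3 = 1*96 - 48 = 48, d_3 = (2316 - 48^2)/1 = 12/1 = 12: (m_3, d_3) = (m_1, d_1) = (48, 12), so from here the quotients repeat a_1, a_2; the period length is 2.
So sqrt(2316) = [48; (8, 96)] with period length k = 2.
k is even, so the fundamental solution of x^2 - 2316y^2 = 1 is (p_{k-1}, q_{k-1}) = (p_1, q_1); compute convergents through index 1.
Convergents (p_i = a_i*p_{i-1} + p_{i-2}, q_i = a_i*q_{i-1} + q_{i-2} with p_{-2}=0, p_{-1}=1, q_{-2}=1, q_{-1}=0):
  i=0: a_0=48, p_0 = 48*1 + 0 = 48, q_0 = 48*0 + 1 = 1.
  i=1: a_1=8, p_1 = 8*48 + 1 = 385, q_1 = 8*1 + 0 = 8.
Check: 385^2 - 2316*8^2 = 148225 - 148224 = 1, so (x, y) = (385, 8) solves the equation, and by the theorem it is the least positive solution.

(x, y) = (385, 8)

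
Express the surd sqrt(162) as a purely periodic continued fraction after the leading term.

Write x_i = (sqrt(162) + m_i)/d_i with (m_0, d_0) = (0, 1). a_0 = floor(sqrt(162)) = 12, since 12^2 = 144 <= 162 < 169 = 13^2.
Iterate m_{i+1} = d_i*a_i - m_i, d_{i+1} = (162 - m_{i+1}^2)/d_i, a_{i+1} = floor((a_0 + m_{i+1})/d_{i+1}):
  m_1 = 1*12 - 0 = 12, d_1 = (162 - 12^2)/1 = 18/1 = 18, a_1 = floor((12 + 12)/18) = 1.
  m_2 = 18*1 - 12 = 6, d_2 = (162 - 6^2)/18 = 126/18 = 7, a_2 = floor((12 + 6)/7) = 2.
  m_3 = 7*2 - 6 = 8, d_3 = (162 - 8^2)/7 = 98/7 = 14, a_3 = floor((12 + 8)/14) = 1.
  m_4 = 14*1 - 8 = 6, d_4 = (162 - 6^2)/14 = 126/14 = 9, a_4 = floor((12 + 6)/9) = 2.
  m_5 = 9*2 - 6 = 12, d_5 = (162 - 12^2)/9 = 18/9 = 2, a_5 = floor((12 + 12)/2) = 12.
  m_6 = 2*12 - 12 = 12, d_6 = (162 - 12^2)/2 = 18/2 = 9, a_6 = floor((12 + 12)/9) = 2.
  m_7 = 9*2 - 12 = 6, d_7 = (162 - 6^2)/9 = 126/9 = 14, a_7 = floor((12 + 6)/14) = 1.
  m_8 = 14*1 - 6 = 8, d_8 = (162 - 8^2)/14 = 98/14 = 7, a_8 = floor((12 + 8)/7) = 2.
  m_9 = 7*2 - 8 = 6, d_9 = (162 - 6^2)/7 = 126/7 = 18, a_9 = floor((12 + 6)/18) = 1.
  m_10 = 18*1 - 6 = 12, d_10 = (162 - 12^2)/18 = 18/18 = 1, a_10 = floor((12 + 12)/1) = 24.
  m_11 = 1*24 - 12 = 12, d_11 = (162 - 12^2)/1 = 18/1 = 18: (m_11, d_11) = (m_1, d_1) = (12, 18), so from here the quotients repeat a_1, ..., a_10; the period length is 10.
Hence the expansion of sqrt(162) is a_0 = 12 followed by the repeating block 1, 2, 1, 2, 12, 2, 1, 2, 1, 24 (period 10).

[12; (1, 2, 1, 2, 12, 2, 1, 2, 1, 24)]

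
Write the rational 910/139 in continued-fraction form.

[6; 1, 1, 4, 1, 5, 2]

Run the Euclidean algorithm on 910 and 139; the successive quotients are the partial quotients a_0, a_1, ... (each step inverts the fractional part left over by the previous one):
  910 = 6*139 + 76, so a_0 = 6.
  139 = 1*76 + 63, so a_1 = 1.
  76 = 1*63 + 13, so a_2 = 1.
  63 = 4*13 + 11, so a_3 = 4.
  13 = 1*11 + 2, so a_4 = 1.
  11 = 5*2 + 1, so a_5 = 5.
  2 = 2*1 + 0, so a_6 = 2.
The remainder reaches 0 after 7 divisions, so the expansion has 7 partial quotients, read off in order.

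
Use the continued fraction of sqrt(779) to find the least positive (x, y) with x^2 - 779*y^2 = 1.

(x, y) = (11785490, 422259)

First expand sqrt(779) as a continued fraction. With x_i = (sqrt(779) + m_i)/d_i and (m_0, d_0) = (0, 1): a_0 = floor(sqrt(779)) = 27, since 27^2 = 729 <= 779 < 784 = 28^2.
Iterate m_{i+1} = d_i*a_i - m_i, d_{i+1} = (779 - m_{i+1}^2)/d_i, a_{i+1} = floor((a_0 + m_{i+1})/d_{i+1}):
  m_1 = 1*27 - 0 = 27, d_1 = (779 - 27^2)/1 = 50/1 = 50, a_1 = floor((27 + 27)/50) = 1.
  m_2 = 50*1 - 27 = 23, d_2 = (779 - 23^2)/50 = 250/50 = 5, a_2 = floor((27 + 23)/5) = 10.
  m_3 = 5*10 - 23 = 27, d_3 = (779 - 27^2)/5 = 50/5 = 10, a_3 = floor((27 + 27)/10) = 5.
  m_4 = 10*5 - 27 = 23, d_4 = (779 - 23^2)/10 = 250/10 = 25, a_4 = floor((27 + 23)/25) = 2.
  m_5 = 25*2 - 23 = 27, d_5 = (779 - 27^2)/25 = 50/25 = 2, a_5 = floor((27 + 27)/2) = 27.
  m_6 = 2*27 - 27 = 27, d_6 = (779 - 27^2)/2 = 50/2 = 25, a_6 = floor((27 + 27)/25) = 2.
  m_7 = 25*2 - 27 = 23, d_7 = (779 - 23^2)/25 = 250/25 = 10, a_7 = floor((27 + 23)/10) = 5.
  m_8 = 10*5 - 23 = 27, d_8 = (779 - 27^2)/10 = 50/10 = 5, a_8 = floor((27 + 27)/5) = 10.
  m_9 = 5*10 - 27 = 23, d_9 = (779 - 23^2)/5 = 250/5 = 50, a_9 = floor((27 + 23)/50) = 1.
  m_10 = 50*1 - 23 = 27, d_10 = (779 - 27^2)/50 = 50/50 = 1, a_10 = floor((27 + 27)/1) = 54.
  m_11 = 1*54 - 27 = 27, d_11 = (779 - 27^2)/1 = 50/1 = 50: (m_11, d_11) = (m_1, d_1) = (27, 50), so from here the quotients repeat a_1, ..., a_10; the period length is 10.
So sqrt(779) = [27; (1, 10, 5, 2, 27, 2, 5, 10, 1, 54)] with period length k = 10.
k is even, so the fundamental solution of x^2 - 779y^2 = 1 is (p_{k-1}, q_{k-1}) = (p_9, q_9); compute convergents through index 9.
Convergents (p_i = a_i*p_{i-1} + p_{i-2}, q_i = a_i*q_{i-1} + q_{i-2} with p_{-2}=0, p_{-1}=1, q_{-2}=1, q_{-1}=0):
  i=0: a_0=27, p_0 = 27*1 + 0 = 27, q_0 = 27*0 + 1 = 1.
  i=1: a_1=1, p_1 = 1*27 + 1 = 28, q_1 = 1*1 + 0 = 1.
  i=2: a_2=10, p_2 = 10*28 + 27 = 307, q_2 = 10*1 + 1 = 11.
  i=3: a_3=5, p_3 = 5*307 + 28 = 1563, q_3 = 5*11 + 1 = 56.
  i=4: a_4=2, p_4 = 2*1563 + 307 = 3433, q_4 = 2*56 + 11 = 123.
  i=5: a_5=27, p_5 = 27*3433 + 1563 = 94254, q_5 = 27*123 + 56 = 3377.
  i=6: a_6=2, p_6 = 2*94254 + 3433 = 191941, q_6 = 2*3377 + 123 = 6877.
  i=7: a_7=5, p_7 = 5*191941 + 94254 = 1053959, q_7 = 5*6877 + 3377 = 37762.
  i=8: a_8=10, p_8 = 10*1053959 + 191941 = 10731531, q_8 = 10*37762 + 6877 = 384497.
  i=9: a_9=1, p_9 = 1*10731531 + 1053959 = 11785490, q_9 = 1*384497 + 37762 = 422259.
Check: 11785490^2 - 779*422259^2 = 138897774540100 - 138897774540099 = 1, so (x, y) = (11785490, 422259) solves the equation, and by the theorem it is the least positive solution.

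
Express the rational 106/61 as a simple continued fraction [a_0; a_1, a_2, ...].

[1; 1, 2, 1, 4, 3]

Run the Euclidean algorithm on 106 and 61; the successive quotients are the partial quotients a_0, a_1, ... (each step inverts the fractional part left over by the previous one):
  106 = 1*61 + 45, so a_0 = 1.
  61 = 1*45 + 16, so a_1 = 1.
  45 = 2*16 + 13, so a_2 = 2.
  16 = 1*13 + 3, so a_3 = 1.
  13 = 4*3 + 1, so a_4 = 4.
  3 = 3*1 + 0, so a_5 = 3.
The remainder reaches 0 after 6 divisions, so the expansion has 6 partial quotients, read off in order.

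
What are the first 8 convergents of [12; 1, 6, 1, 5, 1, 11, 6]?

Using the convergent recurrence p_i = a_i*p_{i-1} + p_{i-2}, q_i = a_i*q_{i-1} + q_{i-2} with p_{-2}=0, p_{-1}=1, q_{-2}=1, q_{-1}=0:
  i=0: a_0=12, p_0 = 12*1 + 0 = 12, q_0 = 12*0 + 1 = 1.
  i=1: a_1=1, p_1 = 1*12 + 1 = 13, q_1 = 1*1 + 0 = 1.
  i=2: a_2=6, p_2 = 6*13 + 12 = 90, q_2 = 6*1 + 1 = 7.
  i=3: a_3=1, p_3 = 1*90 + 13 = 103, q_3 = 1*7 + 1 = 8.
  i=4: a_4=5, p_4 = 5*103 + 90 = 605, q_4 = 5*8 + 7 = 47.
  i=5: a_5=1, p_5 = 1*605 + 103 = 708, q_5 = 1*47 + 8 = 55.
  i=6: a_6=11, p_6 = 11*708 + 605 = 8393, q_6 = 11*55 + 47 = 652.
  i=7: a_7=6, p_7 = 6*8393 + 708 = 51066, q_7 = 6*652 + 55 = 3967.

12/1, 13/1, 90/7, 103/8, 605/47, 708/55, 8393/652, 51066/3967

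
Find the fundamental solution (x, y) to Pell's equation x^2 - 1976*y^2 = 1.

(x, y) = (73035, 1643)

First expand sqrt(1976) as a continued fraction. With x_i = (sqrt(1976) + m_i)/d_i and (m_0, d_0) = (0, 1): a_0 = floor(sqrt(1976)) = 44, since 44^2 = 1936 <= 1976 < 2025 = 45^2.
Iterate m_{i+1} = d_i*a_i - m_i, d_{i+1} = (1976 - m_{i+1}^2)/d_i, a_{i+1} = floor((a_0 + m_{i+1})/d_{i+1}):
  m_1 = 1*44 - 0 = 44, d_1 = (1976 - 44^2)/1 = 40/1 = 40, a_1 = floor((44 + 44)/40) = 2.
  m_2 = 40*2 - 44 = 36, d_2 = (1976 - 36^2)/40 = 680/40 = 17, a_2 = floor((44 + 36)/17) = 4.
  m_3 = 17*4 - 36 = 32, d_3 = (1976 - 32^2)/17 = 952/17 = 56, a_3 = floor((44 + 32)/56) = 1.
  m_4 = 56*1 - 32 = 24, d_4 = (1976 - 24^2)/56 = 1400/56 = 25, a_4 = floor((44 + 24)/25) = 2.
  m_5 = 25*2 - 24 = 26, d_5 = (1976 - 26^2)/25 = 1300/25 = 52, a_5 = floor((44 + 26)/52) = 1.
  m_6 = 52*1 - 26 = 26, d_6 = (1976 - 26^2)/52 = 1300/52 = 25, a_6 = floor((44 + 26)/25) = 2.
  m_7 = 25*2 - 26 = 24, d_7 = (1976 - 24^2)/25 = 1400/25 = 56, a_7 = floor((44 + 24)/56) = 1.
  m_8 = 56*1 - 24 = 32, d_8 = (1976 - 32^2)/56 = 952/56 = 17, a_8 = floor((44 + 32)/17) = 4.
  m_9 = 17*4 - 32 = 36, d_9 = (1976 - 36^2)/17 = 680/17 = 40, a_9 = floor((44 + 36)/40) = 2.
  m_10 = 40*2 - 36 = 44, d_10 = (1976 - 44^2)/40 = 40/40 = 1, a_10 = floor((44 + 44)/1) = 88.
  m_11 = 1*88 - 44 = 44, d_11 = (1976 - 44^2)/1 = 40/1 = 40: (m_11, d_11) = (m_1, d_1) = (44, 40), so from here the quotients repeat a_1, ..., a_10; the period length is 10.
So sqrt(1976) = [44; (2, 4, 1, 2, 1, 2, 1, 4, 2, 88)] with period length k = 10.
k is even, so the fundamental solution of x^2 - 1976y^2 = 1 is (p_{k-1}, q_{k-1}) = (p_9, q_9); compute convergents through index 9.
Convergents (p_i = a_i*p_{i-1} + p_{i-2}, q_i = a_i*q_{i-1} + q_{i-2} with p_{-2}=0, p_{-1}=1, q_{-2}=1, q_{-1}=0):
  i=0: a_0=44, p_0 = 44*1 + 0 = 44, q_0 = 44*0 + 1 = 1.
  i=1: a_1=2, p_1 = 2*44 + 1 = 89, q_1 = 2*1 + 0 = 2.
  i=2: a_2=4, p_2 = 4*89 + 44 = 400, q_2 = 4*2 + 1 = 9.
  i=3: a_3=1, p_3 = 1*400 + 89 = 489, q_3 = 1*9 + 2 = 11.
  i=4: a_4=2, p_4 = 2*489 + 400 = 1378, q_4 = 2*11 + 9 = 31.
  i=5: a_5=1, p_5 = 1*1378 + 489 = 1867, q_5 = 1*31 + 11 = 42.
  i=6: a_6=2, p_6 = 2*1867 + 1378 = 5112, q_6 = 2*42 + 31 = 115.
  i=7: a_7=1, p_7 = 1*5112 + 1867 = 6979, q_7 = 1*115 + 42 = 157.
  i=8: a_8=4, p_8 = 4*6979 + 5112 = 33028, q_8 = 4*157 + 115 = 743.
  i=9: a_9=2, p_9 = 2*33028 + 6979 = 73035, q_9 = 2*743 + 157 = 1643.
Check: 73035^2 - 1976*1643^2 = 5334111225 - 5334111224 = 1, so (x, y) = (73035, 1643) solves the equation, and by the theorem it is the least positive solution.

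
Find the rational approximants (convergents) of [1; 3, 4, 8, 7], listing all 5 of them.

Using the convergent recurrence p_i = a_i*p_{i-1} + p_{i-2}, q_i = a_i*q_{i-1} + q_{i-2} with p_{-2}=0, p_{-1}=1, q_{-2}=1, q_{-1}=0:
  i=0: a_0=1, p_0 = 1*1 + 0 = 1, q_0 = 1*0 + 1 = 1.
  i=1: a_1=3, p_1 = 3*1 + 1 = 4, q_1 = 3*1 + 0 = 3.
  i=2: a_2=4, p_2 = 4*4 + 1 = 17, q_2 = 4*3 + 1 = 13.
  i=3: a_3=8, p_3 = 8*17 + 4 = 140, q_3 = 8*13 + 3 = 107.
  i=4: a_4=7, p_4 = 7*140 + 17 = 997, q_4 = 7*107 + 13 = 762.

1/1, 4/3, 17/13, 140/107, 997/762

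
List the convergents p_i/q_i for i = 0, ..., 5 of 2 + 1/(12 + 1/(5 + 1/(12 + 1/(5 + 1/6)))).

Using the convergent recurrence p_i = a_i*p_{i-1} + p_{i-2}, q_i = a_i*q_{i-1} + q_{i-2} with p_{-2}=0, p_{-1}=1, q_{-2}=1, q_{-1}=0:
  i=0: a_0=2, p_0 = 2*1 + 0 = 2, q_0 = 2*0 + 1 = 1.
  i=1: a_1=12, p_1 = 12*2 + 1 = 25, q_1 = 12*1 + 0 = 12.
  i=2: a_2=5, p_2 = 5*25 + 2 = 127, q_2 = 5*12 + 1 = 61.
  i=3: a_3=12, p_3 = 12*127 + 25 = 1549, q_3 = 12*61 + 12 = 744.
  i=4: a_4=5, p_4 = 5*1549 + 127 = 7872, q_4 = 5*744 + 61 = 3781.
  i=5: a_5=6, p_5 = 6*7872 + 1549 = 48781, q_5 = 6*3781 + 744 = 23430.

2/1, 25/12, 127/61, 1549/744, 7872/3781, 48781/23430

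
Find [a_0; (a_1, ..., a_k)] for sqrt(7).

Write x_i = (sqrt(7) + m_i)/d_i with (m_0, d_0) = (0, 1). a_0 = floor(sqrt(7)) = 2, since 2^2 = 4 <= 7 < 9 = 3^2.
Iterate m_{i+1} = d_i*a_i - m_i, d_{i+1} = (7 - m_{i+1}^2)/d_i, a_{i+1} = floor((a_0 + m_{i+1})/d_{i+1}):
  m_1 = 1*2 - 0 = 2, d_1 = (7 - 2^2)/1 = 3/1 = 3, a_1 = floor((2 + 2)/3) = 1.
  m_2 = 3*1 - 2 = 1, d_2 = (7 - 1^2)/3 = 6/3 = 2, a_2 = floor((2 + 1)/2) = 1.
  m_3 = 2*1 - 1 = 1, d_3 = (7 - 1^2)/2 = 6/2 = 3, a_3 = floor((2 + 1)/3) = 1.
  m_4 = 3*1 - 1 = 2, d_4 = (7 - 2^2)/3 = 3/3 = 1, a_4 = floor((2 + 2)/1) = 4.
  m_5 = 1*4 - 2 = 2, d_5 = (7 - 2^2)/1 = 3/1 = 3: (m_5, d_5) = (m_1, d_1) = (2, 3), so from here the quotients repeat a_1, ..., a_4; the period length is 4.
Hence the expansion of sqrt(7) is a_0 = 2 followed by the repeating block 1, 1, 1, 4 (period 4).

[2; (1, 1, 1, 4)]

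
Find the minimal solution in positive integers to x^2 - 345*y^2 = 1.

(x, y) = (6761, 364)

First expand sqrt(345) as a continued fraction. With x_i = (sqrt(345) + m_i)/d_i and (m_0, d_0) = (0, 1): a_0 = floor(sqrt(345)) = 18, since 18^2 = 324 <= 345 < 361 = 19^2.
Iterate m_{i+1} = d_i*a_i - m_i, d_{i+1} = (345 - m_{i+1}^2)/d_i, a_{i+1} = floor((a_0 + m_{i+1})/d_{i+1}):
  m_1 = 1*18 - 0 = 18, d_1 = (345 - 18^2)/1 = 21/1 = 21, a_1 = floor((18 + 18)/21) = 1.
  m_2 = 21*1 - 18 = 3, d_2 = (345 - 3^2)/21 = 336/21 = 16, a_2 = floor((18 + 3)/16) = 1.
  m_3 = 16*1 - 3 = 13, d_3 = (345 - 13^2)/16 = 176/16 = 11, a_3 = floor((18 + 13)/11) = 2.
  m_4 = 11*2 - 13 = 9, d_4 = (345 - 9^2)/11 = 264/11 = 24, a_4 = floor((18 + 9)/24) = 1.
  m_5 = 24*1 - 9 = 15, d_5 = (345 - 15^2)/24 = 120/24 = 5, a_5 = floor((18 + 15)/5) = 6.
  m_6 = 5*6 - 15 = 15, d_6 = (345 - 15^2)/5 = 120/5 = 24, a_6 = floor((18 + 15)/24) = 1.
  m_7 = 24*1 - 15 = 9, d_7 = (345 - 9^2)/24 = 264/24 = 11, a_7 = floor((18 + 9)/11) = 2.
  m_8 = 11*2 - 9 = 13, d_8 = (345 - 13^2)/11 = 176/11 = 16, a_8 = floor((18 + 13)/16) = 1.
  m_9 = 16*1 - 13 = 3, d_9 = (345 - 3^2)/16 = 336/16 = 21, a_9 = floor((18 + 3)/21) = 1.
  m_10 = 21*1 - 3 = 18, d_10 = (345 - 18^2)/21 = 21/21 = 1, a_10 = floor((18 + 18)/1) = 36.
  m_11 = 1*36 - 18 = 18, d_11 = (345 - 18^2)/1 = 21/1 = 21: (m_11, d_11) = (m_1, d_1) = (18, 21), so from here the quotients repeat a_1, ..., a_10; the period length is 10.
So sqrt(345) = [18; (1, 1, 2, 1, 6, 1, 2, 1, 1, 36)] with period length k = 10.
k is even, so the fundamental solution of x^2 - 345y^2 = 1 is (p_{k-1}, q_{k-1}) = (p_9, q_9); compute convergents through index 9.
Convergents (p_i = a_i*p_{i-1} + p_{i-2}, q_i = a_i*q_{i-1} + q_{i-2} with p_{-2}=0, p_{-1}=1, q_{-2}=1, q_{-1}=0):
  i=0: a_0=18, p_0 = 18*1 + 0 = 18, q_0 = 18*0 + 1 = 1.
  i=1: a_1=1, p_1 = 1*18 + 1 = 19, q_1 = 1*1 + 0 = 1.
  i=2: a_2=1, p_2 = 1*19 + 18 = 37, q_2 = 1*1 + 1 = 2.
  i=3: a_3=2, p_3 = 2*37 + 19 = 93, q_3 = 2*2 + 1 = 5.
  i=4: a_4=1, p_4 = 1*93 + 37 = 130, q_4 = 1*5 + 2 = 7.
  i=5: a_5=6, p_5 = 6*130 + 93 = 873, q_5 = 6*7 + 5 = 47.
  i=6: a_6=1, p_6 = 1*873 + 130 = 1003, q_6 = 1*47 + 7 = 54.
  i=7: a_7=2, p_7 = 2*1003 + 873 = 2879, q_7 = 2*54 + 47 = 155.
  i=8: a_8=1, p_8 = 1*2879 + 1003 = 3882, q_8 = 1*155 + 54 = 209.
  i=9: a_9=1, p_9 = 1*3882 + 2879 = 6761, q_9 = 1*209 + 155 = 364.
Check: 6761^2 - 345*364^2 = 45711121 - 45711120 = 1, so (x, y) = (6761, 364) solves the equation, and by the theorem it is the least positive solution.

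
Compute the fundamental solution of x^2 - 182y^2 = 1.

First expand sqrt(182) as a continued fraction. With x_i = (sqrt(182) + m_i)/d_i and (m_0, d_0) = (0, 1): a_0 = floor(sqrt(182)) = 13, since 13^2 = 169 <= 182 < 196 = 14^2.
Iterate m_{i+1} = d_i*a_i - m_i, d_{i+1} = (182 - m_{i+1}^2)/d_i, a_{i+1} = floor((a_0 + m_{i+1})/d_{i+1}):
  m_1 = 1*13 - 0 = 13, d_1 = (182 - 13^2)/1 = 13/1 = 13, a_1 = floor((13 + 13)/13) = 2.
  m_2 = 13*2 - 13 = 13, d_2 = (182 - 13^2)/13 = 13/13 = 1, a_2 = floor((13 + 13)/1) = 26.
  m_3 = 1*26 - 13 = 13, d_3 = (182 - 13^2)/1 = 13/1 = 13: (m_3, d_3) = (m_1, d_1) = (13, 13), so from here the quotients repeat a_1, a_2; the period length is 2.
So sqrt(182) = [13; (2, 26)] with period length k = 2.
k is even, so the fundamental solution of x^2 - 182y^2 = 1 is (p_{k-1}, q_{k-1}) = (p_1, q_1); compute convergents through index 1.
Convergents (p_i = a_i*p_{i-1} + p_{i-2}, q_i = a_i*q_{i-1} + q_{i-2} with p_{-2}=0, p_{-1}=1, q_{-2}=1, q_{-1}=0):
  i=0: a_0=13, p_0 = 13*1 + 0 = 13, q_0 = 13*0 + 1 = 1.
  i=1: a_1=2, p_1 = 2*13 + 1 = 27, q_1 = 2*1 + 0 = 2.
Check: 27^2 - 182*2^2 = 729 - 728 = 1, so (x, y) = (27, 2) solves the equation, and by the theorem it is the least positive solution.

(x, y) = (27, 2)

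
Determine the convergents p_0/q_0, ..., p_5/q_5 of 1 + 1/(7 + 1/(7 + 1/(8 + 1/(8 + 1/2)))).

1/1, 8/7, 57/50, 464/407, 3769/3306, 8002/7019

Using the convergent recurrence p_i = a_i*p_{i-1} + p_{i-2}, q_i = a_i*q_{i-1} + q_{i-2} with p_{-2}=0, p_{-1}=1, q_{-2}=1, q_{-1}=0:
  i=0: a_0=1, p_0 = 1*1 + 0 = 1, q_0 = 1*0 + 1 = 1.
  i=1: a_1=7, p_1 = 7*1 + 1 = 8, q_1 = 7*1 + 0 = 7.
  i=2: a_2=7, p_2 = 7*8 + 1 = 57, q_2 = 7*7 + 1 = 50.
  i=3: a_3=8, p_3 = 8*57 + 8 = 464, q_3 = 8*50 + 7 = 407.
  i=4: a_4=8, p_4 = 8*464 + 57 = 3769, q_4 = 8*407 + 50 = 3306.
  i=5: a_5=2, p_5 = 2*3769 + 464 = 8002, q_5 = 2*3306 + 407 = 7019.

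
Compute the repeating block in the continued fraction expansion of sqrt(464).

[21; (1, 1, 5, 1, 1, 1, 5, 1, 1, 42)]

Write x_i = (sqrt(464) + m_i)/d_i with (m_0, d_0) = (0, 1). a_0 = floor(sqrt(464)) = 21, since 21^2 = 441 <= 464 < 484 = 22^2.
Iterate m_{i+1} = d_i*a_i - m_i, d_{i+1} = (464 - m_{i+1}^2)/d_i, a_{i+1} = floor((a_0 + m_{i+1})/d_{i+1}):
  m_1 = 1*21 - 0 = 21, d_1 = (464 - 21^2)/1 = 23/1 = 23, a_1 = floor((21 + 21)/23) = 1.
  m_2 = 23*1 - 21 = 2, d_2 = (464 - 2^2)/23 = 460/23 = 20, a_2 = floor((21 + 2)/20) = 1.
  m_3 = 20*1 - 2 = 18, d_3 = (464 - 18^2)/20 = 140/20 = 7, a_3 = floor((21 + 18)/7) = 5.
  m_4 = 7*5 - 18 = 17, d_4 = (464 - 17^2)/7 = 175/7 = 25, a_4 = floor((21 + 17)/25) = 1.
  m_5 = 25*1 - 17 = 8, d_5 = (464 - 8^2)/25 = 400/25 = 16, a_5 = floor((21 + 8)/16) = 1.
  m_6 = 16*1 - 8 = 8, d_6 = (464 - 8^2)/16 = 400/16 = 25, a_6 = floor((21 + 8)/25) = 1.
  m_7 = 25*1 - 8 = 17, d_7 = (464 - 17^2)/25 = 175/25 = 7, a_7 = floor((21 + 17)/7) = 5.
  m_8 = 7*5 - 17 = 18, d_8 = (464 - 18^2)/7 = 140/7 = 20, a_8 = floor((21 + 18)/20) = 1.
  m_9 = 20*1 - 18 = 2, d_9 = (464 - 2^2)/20 = 460/20 = 23, a_9 = floor((21 + 2)/23) = 1.
  m_10 = 23*1 - 2 = 21, d_10 = (464 - 21^2)/23 = 23/23 = 1, a_10 = floor((21 + 21)/1) = 42.
  m_11 = 1*42 - 21 = 21, d_11 = (464 - 21^2)/1 = 23/1 = 23: (m_11, d_11) = (m_1, d_1) = (21, 23), so from here the quotients repeat a_1, ..., a_10; the period length is 10.
Hence the expansion of sqrt(464) is a_0 = 21 followed by the repeating block 1, 1, 5, 1, 1, 1, 5, 1, 1, 42 (period 10).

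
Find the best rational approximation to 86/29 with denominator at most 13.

Expand x = 86/29 as a continued fraction with the Euclidean algorithm:
  86 = 2*29 + 28, so a_0 = 2.
  29 = 1*28 + 1, so a_1 = 1.
  28 = 28*1 + 0, so a_2 = 28.
so x = [2; 1, 28].
Convergents (p_i = a_i*p_{i-1} + p_{i-2}, q_i = a_i*q_{i-1} + q_{i-2} with p_{-2}=0, p_{-1}=1, q_{-2}=1, q_{-1}=0), until the denominator exceeds 13:
  i=0: a_0=2, p_0 = 2*1 + 0 = 2, q_0 = 2*0 + 1 = 1.
  i=1: a_1=1, p_1 = 1*2 + 1 = 3, q_1 = 1*1 + 0 = 1.
  i=2: a_2=28, p_2 = 28*3 + 2 = 86, q_2 = 28*1 + 1 = 29.
q_2 = 29 > 13, so the last convergent with denominator <= 13 is p_1/q_1 = 3/1.
The closest fraction with denominator <= 13 is either p_1/q_1 or the intermediate fraction (k*p_1 + p_0)/(k*q_1 + q_0) with the largest k >= 1 whose denominator stays <= 13; these approach x as k grows, and every other convergent or intermediate fraction in range is farther away.
Largest k: floor((13 - q_0)/q_1) = floor((13 - 1)/1) = 12.
That gives (12*3 + 2)/(12*1 + 1) = 38/13.
Compare the errors: |x - 3/1| = |86*1 - 3*29|/(29*1) = 1/29, and |x - 38/13| = |86*13 - 38*29|/(29*13) = 16/377.
Cross-multiplying, 1*377 = 377 < 464 = 16*29, so 1/29 is smaller: the convergent 3/1 is closer to x than 38/13.

3/1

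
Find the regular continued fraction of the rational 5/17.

Run the Euclidean algorithm on 5 and 17; the successive quotients are the partial quotients a_0, a_1, ... (each step inverts the fractional part left over by the previous one):
  5 = 0*17 + 5, so a_0 = 0.
  17 = 3*5 + 2, so a_1 = 3.
  5 = 2*2 + 1, so a_2 = 2.
  2 = 2*1 + 0, so a_3 = 2.
The remainder reaches 0 after 4 divisions, so the expansion has 4 partial quotients, read off in order.

[0; 3, 2, 2]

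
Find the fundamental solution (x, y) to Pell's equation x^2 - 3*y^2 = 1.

(x, y) = (2, 1)

First expand sqrt(3) as a continued fraction. With x_i = (sqrt(3) + m_i)/d_i and (m_0, d_0) = (0, 1): a_0 = floor(sqrt(3)) = 1, since 1^2 = 1 <= 3 < 4 = 2^2.
Iterate m_{i+1} = d_i*a_i - m_i, d_{i+1} = (3 - m_{i+1}^2)/d_i, a_{i+1} = floor((a_0 + m_{i+1})/d_{i+1}):
  m_1 = 1*1 - 0 = 1, d_1 = (3 - 1^2)/1 = 2/1 = 2, a_1 = floor((1 + 1)/2) = 1.
  m_2 = 2*1 - 1 = 1, d_2 = (3 - 1^2)/2 = 2/2 = 1, a_2 = floor((1 + 1)/1) = 2.
  m_3 = 1*2 - 1 = 1, d_3 = (3 - 1^2)/1 = 2/1 = 2: (m_3, d_3) = (m_1, d_1) = (1, 2), so from here the quotients repeat a_1, a_2; the period length is 2.
So sqrt(3) = [1; (1, 2)] with period length k = 2.
k is even, so the fundamental solution of x^2 - 3y^2 = 1 is (p_{k-1}, q_{k-1}) = (p_1, q_1); compute convergents through index 1.
Convergents (p_i = a_i*p_{i-1} + p_{i-2}, q_i = a_i*q_{i-1} + q_{i-2} with p_{-2}=0, p_{-1}=1, q_{-2}=1, q_{-1}=0):
  i=0: a_0=1, p_0 = 1*1 + 0 = 1, q_0 = 1*0 + 1 = 1.
  i=1: a_1=1, p_1 = 1*1 + 1 = 2, q_1 = 1*1 + 0 = 1.
Check: 2^2 - 3*1^2 = 4 - 3 = 1, so (x, y) = (2, 1) solves the equation, and by the theorem it is the least positive solution.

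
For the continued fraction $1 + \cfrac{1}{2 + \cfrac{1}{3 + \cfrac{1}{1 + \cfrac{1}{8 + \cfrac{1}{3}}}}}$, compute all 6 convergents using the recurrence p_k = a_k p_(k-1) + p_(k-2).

1/1, 3/2, 10/7, 13/9, 114/79, 355/246

Using the convergent recurrence p_i = a_i*p_{i-1} + p_{i-2}, q_i = a_i*q_{i-1} + q_{i-2} with p_{-2}=0, p_{-1}=1, q_{-2}=1, q_{-1}=0:
  i=0: a_0=1, p_0 = 1*1 + 0 = 1, q_0 = 1*0 + 1 = 1.
  i=1: a_1=2, p_1 = 2*1 + 1 = 3, q_1 = 2*1 + 0 = 2.
  i=2: a_2=3, p_2 = 3*3 + 1 = 10, q_2 = 3*2 + 1 = 7.
  i=3: a_3=1, p_3 = 1*10 + 3 = 13, q_3 = 1*7 + 2 = 9.
  i=4: a_4=8, p_4 = 8*13 + 10 = 114, q_4 = 8*9 + 7 = 79.
  i=5: a_5=3, p_5 = 3*114 + 13 = 355, q_5 = 3*79 + 9 = 246.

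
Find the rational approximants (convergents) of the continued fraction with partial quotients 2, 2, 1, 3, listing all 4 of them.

Using the convergent recurrence p_i = a_i*p_{i-1} + p_{i-2}, q_i = a_i*q_{i-1} + q_{i-2} with p_{-2}=0, p_{-1}=1, q_{-2}=1, q_{-1}=0:
  i=0: a_0=2, p_0 = 2*1 + 0 = 2, q_0 = 2*0 + 1 = 1.
  i=1: a_1=2, p_1 = 2*2 + 1 = 5, q_1 = 2*1 + 0 = 2.
  i=2: a_2=1, p_2 = 1*5 + 2 = 7, q_2 = 1*2 + 1 = 3.
  i=3: a_3=3, p_3 = 3*7 + 5 = 26, q_3 = 3*3 + 2 = 11.

2/1, 5/2, 7/3, 26/11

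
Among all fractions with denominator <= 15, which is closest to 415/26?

239/15

Expand x = 415/26 as a continued fraction with the Euclidean algorithm:
  415 = 15*26 + 25, so a_0 = 15.
  26 = 1*25 + 1, so a_1 = 1.
  25 = 25*1 + 0, so a_2 = 25.
so x = [15; 1, 25].
Convergents (p_i = a_i*p_{i-1} + p_{i-2}, q_i = a_i*q_{i-1} + q_{i-2} with p_{-2}=0, p_{-1}=1, q_{-2}=1, q_{-1}=0), until the denominator exceeds 15:
  i=0: a_0=15, p_0 = 15*1 + 0 = 15, q_0 = 15*0 + 1 = 1.
  i=1: a_1=1, p_1 = 1*15 + 1 = 16, q_1 = 1*1 + 0 = 1.
  i=2: a_2=25, p_2 = 25*16 + 15 = 415, q_2 = 25*1 + 1 = 26.
q_2 = 26 > 15, so the last convergent with denominator <= 15 is p_1/q_1 = 16/1.
The closest fraction with denominator <= 15 is either p_1/q_1 or the intermediate fraction (k*p_1 + p_0)/(k*q_1 + q_0) with the largest k >= 1 whose denominator stays <= 15; these approach x as k grows, and every other convergent or intermediate fraction in range is farther away.
Largest k: floor((15 - q_0)/q_1) = floor((15 - 1)/1) = 14.
That gives (14*16 + 15)/(14*1 + 1) = 239/15.
Compare the errors: |x - 16/1| = |415*1 - 16*26|/(26*1) = 1/26, and |x - 239/15| = |415*15 - 239*26|/(26*15) = 11/390.
Cross-multiplying, 11*26 = 286 < 390 = 1*390, so 11/390 is smaller: the intermediate fraction 239/15 is closer to x than 16/1.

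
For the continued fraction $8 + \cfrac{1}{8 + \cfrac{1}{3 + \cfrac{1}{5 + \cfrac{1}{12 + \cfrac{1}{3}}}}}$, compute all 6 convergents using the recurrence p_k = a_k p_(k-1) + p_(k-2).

Using the convergent recurrence p_i = a_i*p_{i-1} + p_{i-2}, q_i = a_i*q_{i-1} + q_{i-2} with p_{-2}=0, p_{-1}=1, q_{-2}=1, q_{-1}=0:
  i=0: a_0=8, p_0 = 8*1 + 0 = 8, q_0 = 8*0 + 1 = 1.
  i=1: a_1=8, p_1 = 8*8 + 1 = 65, q_1 = 8*1 + 0 = 8.
  i=2: a_2=3, p_2 = 3*65 + 8 = 203, q_2 = 3*8 + 1 = 25.
  i=3: a_3=5, p_3 = 5*203 + 65 = 1080, q_3 = 5*25 + 8 = 133.
  i=4: a_4=12, p_4 = 12*1080 + 203 = 13163, q_4 = 12*133 + 25 = 1621.
  i=5: a_5=3, p_5 = 3*13163 + 1080 = 40569, q_5 = 3*1621 + 133 = 4996.

8/1, 65/8, 203/25, 1080/133, 13163/1621, 40569/4996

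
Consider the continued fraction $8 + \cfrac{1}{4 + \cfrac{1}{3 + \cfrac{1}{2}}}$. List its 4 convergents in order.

8/1, 33/4, 107/13, 247/30

Using the convergent recurrence p_i = a_i*p_{i-1} + p_{i-2}, q_i = a_i*q_{i-1} + q_{i-2} with p_{-2}=0, p_{-1}=1, q_{-2}=1, q_{-1}=0:
  i=0: a_0=8, p_0 = 8*1 + 0 = 8, q_0 = 8*0 + 1 = 1.
  i=1: a_1=4, p_1 = 4*8 + 1 = 33, q_1 = 4*1 + 0 = 4.
  i=2: a_2=3, p_2 = 3*33 + 8 = 107, q_2 = 3*4 + 1 = 13.
  i=3: a_3=2, p_3 = 2*107 + 33 = 247, q_3 = 2*13 + 4 = 30.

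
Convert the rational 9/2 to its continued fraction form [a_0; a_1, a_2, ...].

[4; 2]

Run the Euclidean algorithm on 9 and 2; the successive quotients are the partial quotients a_0, a_1, ... (each step inverts the fractional part left over by the previous one):
  9 = 4*2 + 1, so a_0 = 4.
  2 = 2*1 + 0, so a_1 = 2.
The remainder reaches 0 after 2 divisions, so the expansion has 2 partial quotients, read off in order.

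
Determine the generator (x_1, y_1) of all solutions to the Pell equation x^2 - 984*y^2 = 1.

(x, y) = (88805, 2831)

First expand sqrt(984) as a continued fraction. With x_i = (sqrt(984) + m_i)/d_i and (m_0, d_0) = (0, 1): a_0 = floor(sqrt(984)) = 31, since 31^2 = 961 <= 984 < 1024 = 32^2.
Iterate m_{i+1} = d_i*a_i - m_i, d_{i+1} = (984 - m_{i+1}^2)/d_i, a_{i+1} = floor((a_0 + m_{i+1})/d_{i+1}):
  m_1 = 1*31 - 0 = 31, d_1 = (984 - 31^2)/1 = 23/1 = 23, a_1 = floor((31 + 31)/23) = 2.
  m_2 = 23*2 - 31 = 15, d_2 = (984 - 15^2)/23 = 759/23 = 33, a_2 = floor((31 + 15)/33) = 1.
  m_3 = 33*1 - 15 = 18, d_3 = (984 - 18^2)/33 = 660/33 = 20, a_3 = floor((31 + 18)/20) = 2.
  m_4 = 20*2 - 18 = 22, d_4 = (984 - 22^2)/20 = 500/20 = 25, a_4 = floor((31 + 22)/25) = 2.
  m_5 = 25*2 - 22 = 28, d_5 = (984 - 28^2)/25 = 200/25 = 8, a_5 = floor((31 + 28)/8) = 7.
  m_6 = 8*7 - 28 = 28, d_6 = (984 - 28^2)/8 = 200/8 = 25, a_6 = floor((31 + 28)/25) = 2.
  m_7 = 25*2 - 28 = 22, d_7 = (984 - 22^2)/25 = 500/25 = 20, a_7 = floor((31 + 22)/20) = 2.
  m_8 = 20*2 - 22 = 18, d_8 = (984 - 18^2)/20 = 660/20 = 33, a_8 = floor((31 + 18)/33) = 1.
  m_9 = 33*1 - 18 = 15, d_9 = (984 - 15^2)/33 = 759/33 = 23, a_9 = floor((31 + 15)/23) = 2.
  m_10 = 23*2 - 15 = 31, d_10 = (984 - 31^2)/23 = 23/23 = 1, a_10 = floor((31 + 31)/1) = 62.
  m_11 = 1*62 - 31 = 31, d_11 = (984 - 31^2)/1 = 23/1 = 23: (m_11, d_11) = (m_1, d_1) = (31, 23), so from here the quotients repeat a_1, ..., a_10; the period length is 10.
So sqrt(984) = [31; (2, 1, 2, 2, 7, 2, 2, 1, 2, 62)] with period length k = 10.
k is even, so the fundamental solution of x^2 - 984y^2 = 1 is (p_{k-1}, q_{k-1}) = (p_9, q_9); compute convergents through index 9.
Convergents (p_i = a_i*p_{i-1} + p_{i-2}, q_i = a_i*q_{i-1} + q_{i-2} with p_{-2}=0, p_{-1}=1, q_{-2}=1, q_{-1}=0):
  i=0: a_0=31, p_0 = 31*1 + 0 = 31, q_0 = 31*0 + 1 = 1.
  i=1: a_1=2, p_1 = 2*31 + 1 = 63, q_1 = 2*1 + 0 = 2.
  i=2: a_2=1, p_2 = 1*63 + 31 = 94, q_2 = 1*2 + 1 = 3.
  i=3: a_3=2, p_3 = 2*94 + 63 = 251, q_3 = 2*3 + 2 = 8.
  i=4: a_4=2, p_4 = 2*251 + 94 = 596, q_4 = 2*8 + 3 = 19.
  i=5: a_5=7, p_5 = 7*596 + 251 = 4423, q_5 = 7*19 + 8 = 141.
  i=6: a_6=2, p_6 = 2*4423 + 596 = 9442, q_6 = 2*141 + 19 = 301.
  i=7: a_7=2, p_7 = 2*9442 + 4423 = 23307, q_7 = 2*301 + 141 = 743.
  i=8: a_8=1, p_8 = 1*23307 + 9442 = 32749, q_8 = 1*743 + 301 = 1044.
  i=9: a_9=2, p_9 = 2*32749 + 23307 = 88805, q_9 = 2*1044 + 743 = 2831.
Check: 88805^2 - 984*2831^2 = 7886328025 - 7886328024 = 1, so (x, y) = (88805, 2831) solves the equation, and by the theorem it is the least positive solution.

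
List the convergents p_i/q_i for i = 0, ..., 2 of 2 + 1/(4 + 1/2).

Using the convergent recurrence p_i = a_i*p_{i-1} + p_{i-2}, q_i = a_i*q_{i-1} + q_{i-2} with p_{-2}=0, p_{-1}=1, q_{-2}=1, q_{-1}=0:
  i=0: a_0=2, p_0 = 2*1 + 0 = 2, q_0 = 2*0 + 1 = 1.
  i=1: a_1=4, p_1 = 4*2 + 1 = 9, q_1 = 4*1 + 0 = 4.
  i=2: a_2=2, p_2 = 2*9 + 2 = 20, q_2 = 2*4 + 1 = 9.

2/1, 9/4, 20/9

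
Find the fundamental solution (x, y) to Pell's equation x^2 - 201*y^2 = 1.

(x, y) = (515095, 36332)

First expand sqrt(201) as a continued fraction. With x_i = (sqrt(201) + m_i)/d_i and (m_0, d_0) = (0, 1): a_0 = floor(sqrt(201)) = 14, since 14^2 = 196 <= 201 < 225 = 15^2.
Iterate m_{i+1} = d_i*a_i - m_i, d_{i+1} = (201 - m_{i+1}^2)/d_i, a_{i+1} = floor((a_0 + m_{i+1})/d_{i+1}):
  m_1 = 1*14 - 0 = 14, d_1 = (201 - 14^2)/1 = 5/1 = 5, a_1 = floor((14 + 14)/5) = 5.
  m_2 = 5*5 - 14 = 11, d_2 = (201 - 11^2)/5 = 80/5 = 16, a_2 = floor((14 + 11)/16) = 1.
  m_3 = 16*1 - 11 = 5, d_3 = (201 - 5^2)/16 = 176/16 = 11, a_3 = floor((14 + 5)/11) = 1.
  m_4 = 11*1 - 5 = 6, d_4 = (201 - 6^2)/11 = 165/11 = 15, a_4 = floor((14 + 6)/15) = 1.
  m_5 = 15*1 - 6 = 9, d_5 = (201 - 9^2)/15 = 120/15 = 8, a_5 = floor((14 + 9)/8) = 2.
  m_6 = 8*2 - 9 = 7, d_6 = (201 - 7^2)/8 = 152/8 = 19, a_6 = floor((14 + 7)/19) = 1.
  m_7 = 19*1 - 7 = 12, d_7 = (201 - 12^2)/19 = 57/19 = 3, a_7 = floor((14 + 12)/3) = 8.
  m_8 = 3*8 - 12 = 12, d_8 = (201 - 12^2)/3 = 57/3 = 19, a_8 = floor((14 + 12)/19) = 1.
  m_9 = 19*1 - 12 = 7, d_9 = (201 - 7^2)/19 = 152/19 = 8, a_9 = floor((14 + 7)/8) = 2.
  m_10 = 8*2 - 7 = 9, d_10 = (201 - 9^2)/8 = 120/8 = 15, a_10 = floor((14 + 9)/15) = 1.
  m_11 = 15*1 - 9 = 6, d_11 = (201 - 6^2)/15 = 165/15 = 11, a_11 = floor((14 + 6)/11) = 1.
  m_12 = 11*1 - 6 = 5, d_12 = (201 - 5^2)/11 = 176/11 = 16, a_12 = floor((14 + 5)/16) = 1.
  m_13 = 16*1 - 5 = 11, d_13 = (201 - 11^2)/16 = 80/16 = 5, a_13 = floor((14 + 11)/5) = 5.
  m_14 = 5*5 - 11 = 14, d_14 = (201 - 14^2)/5 = 5/5 = 1, a_14 = floor((14 + 14)/1) = 28.
  m_15 = 1*28 - 14 = 14, d_15 = (201 - 14^2)/1 = 5/1 = 5: (m_15, d_15) = (m_1, d_1) = (14, 5), so from here the quotients repeat a_1, ..., a_14; the period length is 14.
So sqrt(201) = [14; (5, 1, 1, 1, 2, 1, 8, 1, 2, 1, 1, 1, 5, 28)] with period length k = 14.
k is even, so the fundamental solution of x^2 - 201y^2 = 1 is (p_{k-1}, q_{k-1}) = (p_13, q_13); compute convergents through index 13.
Convergents (p_i = a_i*p_{i-1} + p_{i-2}, q_i = a_i*q_{i-1} + q_{i-2} with p_{-2}=0, p_{-1}=1, q_{-2}=1, q_{-1}=0):
  i=0: a_0=14, p_0 = 14*1 + 0 = 14, q_0 = 14*0 + 1 = 1.
  i=1: a_1=5, p_1 = 5*14 + 1 = 71, q_1 = 5*1 + 0 = 5.
  i=2: a_2=1, p_2 = 1*71 + 14 = 85, q_2 = 1*5 + 1 = 6.
  i=3: a_3=1, p_3 = 1*85 + 71 = 156, q_3 = 1*6 + 5 = 11.
  i=4: a_4=1, p_4 = 1*156 + 85 = 241, q_4 = 1*11 + 6 = 17.
  i=5: a_5=2, p_5 = 2*241 + 156 = 638, q_5 = 2*17 + 11 = 45.
  i=6: a_6=1, p_6 = 1*638 + 241 = 879, q_6 = 1*45 + 17 = 62.
  i=7: a_7=8, p_7 = 8*879 + 638 = 7670, q_7 = 8*62 + 45 = 541.
  i=8: a_8=1, p_8 = 1*7670 + 879 = 8549, q_8 = 1*541 + 62 = 603.
  i=9: a_9=2, p_9 = 2*8549 + 7670 = 24768, q_9 = 2*603 + 541 = 1747.
  i=10: a_10=1, p_10 = 1*24768 + 8549 = 33317, q_10 = 1*1747 + 603 = 2350.
  i=11: a_11=1, p_11 = 1*33317 + 24768 = 58085, q_11 = 1*2350 + 1747 = 4097.
  i=12: a_12=1, p_12 = 1*58085 + 33317 = 91402, q_12 = 1*4097 + 2350 = 6447.
  i=13: a_13=5, p_13 = 5*91402 + 58085 = 515095, q_13 = 5*6447 + 4097 = 36332.
Check: 515095^2 - 201*36332^2 = 265322859025 - 265322859024 = 1, so (x, y) = (515095, 36332) solves the equation, and by the theorem it is the least positive solution.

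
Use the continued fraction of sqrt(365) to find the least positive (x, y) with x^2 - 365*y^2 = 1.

First expand sqrt(365) as a continued fraction. With x_i = (sqrt(365) + m_i)/d_i and (m_0, d_0) = (0, 1): a_0 = floor(sqrt(365)) = 19, since 19^2 = 361 <= 365 < 400 = 20^2.
Iterate m_{i+1} = d_i*a_i - m_i, d_{i+1} = (365 - m_{i+1}^2)/d_i, a_{i+1} = floor((a_0 + m_{i+1})/d_{i+1}):
  m_1 = 1*19 - 0 = 19, d_1 = (365 - 19^2)/1 = 4/1 = 4, a_1 = floor((19 + 19)/4) = 9.
  m_2 = 4*9 - 19 = 17, d_2 = (365 - 17^2)/4 = 76/4 = 19, a_2 = floor((19 + 17)/19) = 1.
  m_3 = 19*1 - 17 = 2, d_3 = (365 - 2^2)/19 = 361/19 = 19, a_3 = floor((19 + 2)/19) = 1.
  m_4 = 19*1 - 2 = 17, d_4 = (365 - 17^2)/19 = 76/19 = 4, a_4 = floor((19 + 17)/4) = 9.
  m_5 = 4*9 - 17 = 19, d_5 = (365 - 19^2)/4 = 4/4 = 1, a_5 = floor((19 + 19)/1) = 38.
  m_6 = 1*38 - 19 = 19, d_6 = (365 - 19^2)/1 = 4/1 = 4: (m_6, d_6) = (m_1, d_1) = (19, 4), so from here the quotients repeat a_1, ..., a_5; the period length is 5.
So sqrt(365) = [19; (9, 1, 1, 9, 38)] with period length k = 5.
k is odd, so (p_{k-1}, q_{k-1}) only solves x^2 - 365y^2 = -1 and the fundamental solution of x^2 - 365y^2 = 1 is (p_{2k-1}, q_{2k-1}) = (p_9, q_9); compute convergents through index 9, running through the period twice.
Convergents (p_i = a_i*p_{i-1} + p_{i-2}, q_i = a_i*q_{i-1} + q_{i-2} with p_{-2}=0, p_{-1}=1, q_{-2}=1, q_{-1}=0):
  i=0: a_0=19, p_0 = 19*1 + 0 = 19, q_0 = 19*0 + 1 = 1.
  i=1: a_1=9, p_1 = 9*19 + 1 = 172, q_1 = 9*1 + 0 = 9.
  i=2: a_2=1, p_2 = 1*172 + 19 = 191, q_2 = 1*9 + 1 = 10.
  i=3: a_3=1, p_3 = 1*191 + 172 = 363, q_3 = 1*10 + 9 = 19.
  i=4: a_4=9, p_4 = 9*363 + 191 = 3458, q_4 = 9*19 + 10 = 181.
  i=5: a_5=38, p_5 = 38*3458 + 363 = 131767, q_5 = 38*181 + 19 = 6897.
  i=6: a_6=9, p_6 = 9*131767 + 3458 = 1189361, q_6 = 9*6897 + 181 = 62254.
  i=7: a_7=1, p_7 = 1*1189361 + 131767 = 1321128, q_7 = 1*62254 + 6897 = 69151.
  i=8: a_8=1, p_8 = 1*1321128 + 1189361 = 2510489, q_8 = 1*69151 + 62254 = 131405.
  i=9: a_9=9, p_9 = 9*2510489 + 1321128 = 23915529, q_9 = 9*131405 + 69151 = 1251796.
Indeed p_4^2 - 365*q_4^2 = 11957764 - 11957765 = -1, not +1.
Check: 23915529^2 - 365*1251796^2 = 571952527349841 - 571952527349840 = 1, so (x, y) = (23915529, 1251796) solves the equation, and by the theorem it is the least positive solution.

(x, y) = (23915529, 1251796)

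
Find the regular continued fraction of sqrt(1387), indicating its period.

[37; (4, 8, 37, 8, 4, 74)]

Write x_i = (sqrt(1387) + m_i)/d_i with (m_0, d_0) = (0, 1). a_0 = floor(sqrt(1387)) = 37, since 37^2 = 1369 <= 1387 < 1444 = 38^2.
Iterate m_{i+1} = d_i*a_i - m_i, d_{i+1} = (1387 - m_{i+1}^2)/d_i, a_{i+1} = floor((a_0 + m_{i+1})/d_{i+1}):
  m_1 = 1*37 - 0 = 37, d_1 = (1387 - 37^2)/1 = 18/1 = 18, a_1 = floor((37 + 37)/18) = 4.
  m_2 = 18*4 - 37 = 35, d_2 = (1387 - 35^2)/18 = 162/18 = 9, a_2 = floor((37 + 35)/9) = 8.
  m_3 = 9*8 - 35 = 37, d_3 = (1387 - 37^2)/9 = 18/9 = 2, a_3 = floor((37 + 37)/2) = 37.
  m_4 = 2*37 - 37 = 37, d_4 = (1387 - 37^2)/2 = 18/2 = 9, a_4 = floor((37 + 37)/9) = 8.
  m_5 = 9*8 - 37 = 35, d_5 = (1387 - 35^2)/9 = 162/9 = 18, a_5 = floor((37 + 35)/18) = 4.
  m_6 = 18*4 - 35 = 37, d_6 = (1387 - 37^2)/18 = 18/18 = 1, a_6 = floor((37 + 37)/1) = 74.
  m_7 = 1*74 - 37 = 37, d_7 = (1387 - 37^2)/1 = 18/1 = 18: (m_7, d_7) = (m_1, d_1) = (37, 18), so from here the quotients repeat a_1, ..., a_6; the period length is 6.
Hence the expansion of sqrt(1387) is a_0 = 37 followed by the repeating block 4, 8, 37, 8, 4, 74 (period 6).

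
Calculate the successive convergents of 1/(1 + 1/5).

Using the convergent recurrence p_i = a_i*p_{i-1} + p_{i-2}, q_i = a_i*q_{i-1} + q_{i-2} with p_{-2}=0, p_{-1}=1, q_{-2}=1, q_{-1}=0:
  i=0: a_0=0, p_0 = 0*1 + 0 = 0, q_0 = 0*0 + 1 = 1.
  i=1: a_1=1, p_1 = 1*0 + 1 = 1, q_1 = 1*1 + 0 = 1.
  i=2: a_2=5, p_2 = 5*1 + 0 = 5, q_2 = 5*1 + 1 = 6.

0/1, 1/1, 5/6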